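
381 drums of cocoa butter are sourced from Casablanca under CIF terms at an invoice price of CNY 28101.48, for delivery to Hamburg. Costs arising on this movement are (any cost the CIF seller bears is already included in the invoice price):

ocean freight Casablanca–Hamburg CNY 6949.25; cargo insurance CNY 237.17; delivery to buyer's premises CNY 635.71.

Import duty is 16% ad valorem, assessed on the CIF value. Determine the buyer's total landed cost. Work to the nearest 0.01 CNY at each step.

CIF: the seller pays costs through ocean freight and marine insurance to the destination port.
Already in the invoice (seller's account under CIF): freight, insurance — exclude.
The CIF price already equals the CIF value: 28101.48
Import duty = 28101.48 × 16% = 4496.24
Buyer bears: delivery 635.71 + duty 4496.24 = 5131.95
Landed cost = invoice 28101.48 + 5131.95 = 33233.43

Total landed cost: CNY 33233.43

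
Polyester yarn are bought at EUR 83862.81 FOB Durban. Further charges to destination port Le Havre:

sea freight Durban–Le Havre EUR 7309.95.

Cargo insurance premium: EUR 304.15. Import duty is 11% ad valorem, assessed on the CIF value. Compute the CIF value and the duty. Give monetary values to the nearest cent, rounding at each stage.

CIF value: EUR 91476.91; import duty: EUR 10062.46

CIF = FOB price + freight + insurance
CIF = 83862.81 + 7309.95 + 304.15 = 91476.91
Import duty = 91476.91 × 11% = 10062.46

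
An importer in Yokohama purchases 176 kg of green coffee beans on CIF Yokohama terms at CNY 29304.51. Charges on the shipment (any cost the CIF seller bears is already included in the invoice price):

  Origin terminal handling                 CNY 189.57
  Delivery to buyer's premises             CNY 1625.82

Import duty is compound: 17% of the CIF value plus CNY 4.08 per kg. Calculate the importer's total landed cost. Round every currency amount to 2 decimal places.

CIF: the seller pays costs through ocean freight and marine insurance to the destination port.
Already in the invoice (seller's account under CIF): origin terminal — exclude.
The CIF price already equals the CIF value: 29304.51
Ad valorem component: 29304.51 × 17% = 4981.77
Specific component: 176 × 4.08 = 718.08
Import duty = 4981.77 + 718.08 = 5699.85
Buyer bears: delivery 1625.82 + duty 5699.85 = 7325.67
Landed cost = invoice 29304.51 + 7325.67 = 36630.18

Total landed cost: CNY 36630.18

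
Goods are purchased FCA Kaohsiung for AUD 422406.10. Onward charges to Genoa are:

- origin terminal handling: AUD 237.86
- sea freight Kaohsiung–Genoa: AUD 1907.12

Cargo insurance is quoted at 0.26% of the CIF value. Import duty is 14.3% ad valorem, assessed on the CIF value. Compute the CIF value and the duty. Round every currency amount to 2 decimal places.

Let C be the CIF value. C = FCA price + pre-shipment costs + freight + 0.26% × C
C − 0.26% × C = 422406.10 + 237.86 + 1907.12
0.9974 × C = 424551.08
C = 424551.08 / 0.9974 = 425657.79
Insurance premium = 0.26% × 425657.79 = 1106.71
Import duty = 425657.79 × 14.3% = 60869.06

CIF value: AUD 425657.79; import duty: AUD 60869.06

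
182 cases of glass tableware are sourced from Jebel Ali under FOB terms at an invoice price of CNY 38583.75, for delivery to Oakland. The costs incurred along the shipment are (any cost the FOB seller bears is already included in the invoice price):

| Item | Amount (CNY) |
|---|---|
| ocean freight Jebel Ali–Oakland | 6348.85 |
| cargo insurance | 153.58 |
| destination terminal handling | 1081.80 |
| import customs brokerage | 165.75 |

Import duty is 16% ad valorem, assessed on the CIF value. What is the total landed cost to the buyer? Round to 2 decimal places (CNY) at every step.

FOB: the seller bears costs until goods are on board at the origin port; the buyer bears freight, insurance and all costs thereafter.
CIF value = FOB price + freight + insurance = 38583.75 + 6348.85 + 153.58 = 45086.18
Import duty = 45086.18 × 16% = 7213.79
Buyer bears: freight 6348.85 + insurance 153.58 + destination terminal 1081.80 + brokerage 165.75 + duty 7213.79 = 14963.77
Landed cost = invoice 38583.75 + 14963.77 = 53547.52

Total landed cost: CNY 53547.52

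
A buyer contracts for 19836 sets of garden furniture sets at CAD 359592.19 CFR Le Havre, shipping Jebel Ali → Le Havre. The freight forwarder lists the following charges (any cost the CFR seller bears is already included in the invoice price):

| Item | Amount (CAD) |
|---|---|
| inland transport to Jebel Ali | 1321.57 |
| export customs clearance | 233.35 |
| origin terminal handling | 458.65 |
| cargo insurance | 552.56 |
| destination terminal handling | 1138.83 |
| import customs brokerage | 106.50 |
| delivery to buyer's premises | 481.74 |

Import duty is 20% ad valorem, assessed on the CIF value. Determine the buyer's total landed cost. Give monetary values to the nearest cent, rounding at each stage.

Total landed cost: CAD 433900.77

CFR: the seller pays costs through ocean freight to the destination port, but not insurance.
Already in the invoice (seller's account under CFR): inland to port, export clearance, origin terminal — exclude.
CIF value = CFR price + insurance = 359592.19 + 552.56 = 360144.75
Import duty = 360144.75 × 20% = 72028.95
Buyer bears: insurance 552.56 + destination terminal 1138.83 + brokerage 106.50 + delivery 481.74 + duty 72028.95 = 74308.58
Landed cost = invoice 359592.19 + 74308.58 = 433900.77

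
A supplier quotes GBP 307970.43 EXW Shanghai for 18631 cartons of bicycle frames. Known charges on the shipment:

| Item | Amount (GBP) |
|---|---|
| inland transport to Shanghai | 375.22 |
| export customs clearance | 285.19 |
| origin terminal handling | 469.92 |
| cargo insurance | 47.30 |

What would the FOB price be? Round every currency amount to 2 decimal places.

Not relevant to the conversion: insurance — on the buyer under both terms; not part of either seller's price.
From EXW to FOB, the seller additionally bears: inland to port, export clearance, origin terminal.
FOB price = 307970.43 + 375.22 + 285.19 + 469.92 = 309100.76

FOB price: GBP 309100.76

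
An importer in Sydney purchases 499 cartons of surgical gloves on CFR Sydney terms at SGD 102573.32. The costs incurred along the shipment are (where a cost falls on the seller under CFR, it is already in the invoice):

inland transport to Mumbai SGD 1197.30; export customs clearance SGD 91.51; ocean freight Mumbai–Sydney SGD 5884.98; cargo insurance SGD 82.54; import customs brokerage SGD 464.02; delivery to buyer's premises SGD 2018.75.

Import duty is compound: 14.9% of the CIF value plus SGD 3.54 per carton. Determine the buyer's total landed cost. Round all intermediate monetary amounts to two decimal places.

Total landed cost: SGD 122200.81

CFR: the seller pays costs through ocean freight to the destination port, but not insurance.
Already in the invoice (seller's account under CFR): inland to port, export clearance, freight — exclude.
CIF value = CFR price + insurance = 102573.32 + 82.54 = 102655.86
Ad valorem component: 102655.86 × 14.9% = 15295.72
Specific component: 499 × 3.54 = 1766.46
Import duty = 15295.72 + 1766.46 = 17062.18
Buyer bears: insurance 82.54 + brokerage 464.02 + delivery 2018.75 + duty 17062.18 = 19627.49
Landed cost = invoice 102573.32 + 19627.49 = 122200.81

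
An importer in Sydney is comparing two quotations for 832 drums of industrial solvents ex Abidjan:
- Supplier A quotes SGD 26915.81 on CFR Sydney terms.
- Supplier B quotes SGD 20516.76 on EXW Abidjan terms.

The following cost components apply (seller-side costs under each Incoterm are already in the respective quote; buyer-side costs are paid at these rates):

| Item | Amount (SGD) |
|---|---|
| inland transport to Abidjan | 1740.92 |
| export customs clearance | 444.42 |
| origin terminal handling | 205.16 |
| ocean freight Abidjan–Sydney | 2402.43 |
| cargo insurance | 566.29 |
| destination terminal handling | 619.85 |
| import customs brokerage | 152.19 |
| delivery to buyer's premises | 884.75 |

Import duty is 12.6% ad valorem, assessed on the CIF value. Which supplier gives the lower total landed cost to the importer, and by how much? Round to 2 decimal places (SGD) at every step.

Supplier B is cheaper by SGD 1808.49

Supplier A (CFR):
CIF value = CFR price + insurance = 26915.81 + 566.29 = 27482.10
Import duty = 27482.10 × 12.6% = 3462.74
Buyer bears (A): 566.29 + 619.85 + 152.19 + 884.75 = 2223.08
Landed cost (A) = invoice 26915.81 + 2223.08 + duty 3462.74 = 32601.63
Supplier B (EXW):
CIF value = EXW price + inland to port + export clearance + origin terminal + freight + insurance = 20516.76 + 1740.92 + 444.42 + 205.16 + 2402.43 + 566.29 = 25875.98
Import duty = 25875.98 × 12.6% = 3260.37
Buyer bears (B): 1740.92 + 444.42 + 205.16 + 2402.43 + 566.29 + 619.85 + 152.19 + 884.75 = 7016.01
Landed cost (B) = invoice 20516.76 + 7016.01 + duty 3260.37 = 30793.14
Difference = |32601.63 − 30793.14| = 1808.49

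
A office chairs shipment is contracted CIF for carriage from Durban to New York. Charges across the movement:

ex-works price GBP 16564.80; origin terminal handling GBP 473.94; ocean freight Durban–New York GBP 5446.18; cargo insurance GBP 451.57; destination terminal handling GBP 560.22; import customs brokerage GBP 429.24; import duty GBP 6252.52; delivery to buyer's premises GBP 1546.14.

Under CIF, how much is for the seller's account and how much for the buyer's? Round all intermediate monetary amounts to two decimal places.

CIF: the seller pays costs through ocean freight and marine insurance to the destination port.
Seller's account: goods 16564.80 + origin terminal 473.94 + freight 5446.18 + insurance 451.57 = 22936.49
Buyer's account: destination terminal 560.22 + brokerage 429.24 + duty 6252.52 + delivery 1546.14 = 8788.12

Seller: GBP 22936.49; buyer: GBP 8788.12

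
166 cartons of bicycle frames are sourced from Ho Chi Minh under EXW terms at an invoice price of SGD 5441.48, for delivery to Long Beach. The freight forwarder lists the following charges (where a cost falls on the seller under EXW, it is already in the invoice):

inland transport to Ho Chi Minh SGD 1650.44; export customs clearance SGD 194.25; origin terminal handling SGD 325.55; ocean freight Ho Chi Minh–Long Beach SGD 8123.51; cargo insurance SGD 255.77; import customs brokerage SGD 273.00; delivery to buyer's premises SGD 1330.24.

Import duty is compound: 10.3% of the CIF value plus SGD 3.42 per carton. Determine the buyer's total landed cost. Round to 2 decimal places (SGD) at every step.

Total landed cost: SGD 19809.03

EXW: the seller makes goods available at their premises; the buyer bears all onward costs.
CIF value = EXW price + inland to port + export clearance + origin terminal + freight + insurance = 5441.48 + 1650.44 + 194.25 + 325.55 + 8123.51 + 255.77 = 15991.00
Ad valorem component: 15991.00 × 10.3% = 1647.07
Specific component: 166 × 3.42 = 567.72
Import duty = 1647.07 + 567.72 = 2214.79
Buyer bears: inland to port 1650.44 + export clearance 194.25 + origin terminal 325.55 + freight 8123.51 + insurance 255.77 + brokerage 273.00 + delivery 1330.24 + duty 2214.79 = 14367.55
Landed cost = invoice 5441.48 + 14367.55 = 19809.03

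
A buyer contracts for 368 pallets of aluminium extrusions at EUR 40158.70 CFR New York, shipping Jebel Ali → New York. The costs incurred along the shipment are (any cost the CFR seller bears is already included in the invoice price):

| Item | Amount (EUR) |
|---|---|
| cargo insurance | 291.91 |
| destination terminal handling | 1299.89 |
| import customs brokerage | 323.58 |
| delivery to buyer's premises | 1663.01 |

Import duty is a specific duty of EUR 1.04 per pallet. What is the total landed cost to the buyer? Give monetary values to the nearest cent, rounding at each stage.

CFR: the seller pays costs through ocean freight to the destination port, but not insurance.
CIF value = CFR price + insurance = 40158.70 + 291.91 = 40450.61
Import duty = 368 × 1.04 = 382.72
Buyer bears: insurance 291.91 + destination terminal 1299.89 + brokerage 323.58 + delivery 1663.01 + duty 382.72 = 3961.11
Landed cost = invoice 40158.70 + 3961.11 = 44119.81

Total landed cost: EUR 44119.81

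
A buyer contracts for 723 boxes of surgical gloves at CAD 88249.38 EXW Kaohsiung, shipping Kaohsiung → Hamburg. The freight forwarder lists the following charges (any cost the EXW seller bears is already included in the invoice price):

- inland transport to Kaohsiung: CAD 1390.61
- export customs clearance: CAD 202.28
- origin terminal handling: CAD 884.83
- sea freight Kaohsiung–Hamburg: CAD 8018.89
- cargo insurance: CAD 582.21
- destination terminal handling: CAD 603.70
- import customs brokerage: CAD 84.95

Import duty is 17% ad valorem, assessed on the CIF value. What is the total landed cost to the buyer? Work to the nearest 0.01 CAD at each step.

EXW: the seller makes goods available at their premises; the buyer bears all onward costs.
CIF value = EXW price + inland to port + export clearance + origin terminal + freight + insurance = 88249.38 + 1390.61 + 202.28 + 884.83 + 8018.89 + 582.21 = 99328.20
Import duty = 99328.20 × 17% = 16885.79
Buyer bears: inland to port 1390.61 + export clearance 202.28 + origin terminal 884.83 + freight 8018.89 + insurance 582.21 + destination terminal 603.70 + brokerage 84.95 + duty 16885.79 = 28653.26
Landed cost = invoice 88249.38 + 28653.26 = 116902.64

Total landed cost: CAD 116902.64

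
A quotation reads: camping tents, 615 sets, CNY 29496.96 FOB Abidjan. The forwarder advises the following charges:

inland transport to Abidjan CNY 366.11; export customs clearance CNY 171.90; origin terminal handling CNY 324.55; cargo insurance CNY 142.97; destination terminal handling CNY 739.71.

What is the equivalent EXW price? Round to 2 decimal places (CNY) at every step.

EXW price: CNY 28634.40

Not relevant to the conversion: destination terminal, insurance — on the buyer under both terms; not part of either seller's price.
From FOB to EXW, the seller no longer bears: inland to port, export clearance, origin terminal.
EXW price = 29496.96 − 366.11 − 171.90 − 324.55 = 28634.40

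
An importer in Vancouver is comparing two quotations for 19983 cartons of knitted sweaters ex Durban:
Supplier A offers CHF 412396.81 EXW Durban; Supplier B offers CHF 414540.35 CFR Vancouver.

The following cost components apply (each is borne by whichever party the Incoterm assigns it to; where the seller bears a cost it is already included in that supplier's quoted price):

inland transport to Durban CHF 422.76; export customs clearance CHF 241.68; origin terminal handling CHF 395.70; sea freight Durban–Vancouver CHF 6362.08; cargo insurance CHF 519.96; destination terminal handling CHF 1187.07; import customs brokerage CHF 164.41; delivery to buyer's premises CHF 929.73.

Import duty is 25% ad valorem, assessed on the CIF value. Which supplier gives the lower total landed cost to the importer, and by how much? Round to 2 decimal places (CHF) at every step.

Supplier B is cheaper by CHF 6598.35

Supplier A (EXW):
CIF value = EXW price + inland to port + export clearance + origin terminal + freight + insurance = 412396.81 + 422.76 + 241.68 + 395.70 + 6362.08 + 519.96 = 420338.99
Import duty = 420338.99 × 25% = 105084.75
Buyer bears (A): 422.76 + 241.68 + 395.70 + 6362.08 + 519.96 + 1187.07 + 164.41 + 929.73 = 10223.39
Landed cost (A) = invoice 412396.81 + 10223.39 + duty 105084.75 = 527704.95
Supplier B (CFR):
CIF value = CFR price + insurance = 414540.35 + 519.96 = 415060.31
Import duty = 415060.31 × 25% = 103765.08
Buyer bears (B): 519.96 + 1187.07 + 164.41 + 929.73 = 2801.17
Landed cost (B) = invoice 414540.35 + 2801.17 + duty 103765.08 = 521106.60
Difference = |527704.95 − 521106.60| = 6598.35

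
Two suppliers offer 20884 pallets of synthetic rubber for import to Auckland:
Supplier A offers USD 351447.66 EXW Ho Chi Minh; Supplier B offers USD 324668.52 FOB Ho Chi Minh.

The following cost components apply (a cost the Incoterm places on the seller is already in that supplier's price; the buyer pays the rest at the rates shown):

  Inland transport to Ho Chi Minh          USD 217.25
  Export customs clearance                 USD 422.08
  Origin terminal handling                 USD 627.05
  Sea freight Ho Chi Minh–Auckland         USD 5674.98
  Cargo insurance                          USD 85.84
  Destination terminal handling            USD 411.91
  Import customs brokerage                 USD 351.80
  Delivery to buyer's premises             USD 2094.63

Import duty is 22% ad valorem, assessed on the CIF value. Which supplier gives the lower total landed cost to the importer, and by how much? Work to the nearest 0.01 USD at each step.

Supplier B is cheaper by USD 34215.54

Supplier A (EXW):
CIF value = EXW price + inland to port + export clearance + origin terminal + freight + insurance = 351447.66 + 217.25 + 422.08 + 627.05 + 5674.98 + 85.84 = 358474.86
Import duty = 358474.86 × 22% = 78864.47
Buyer bears (A): 217.25 + 422.08 + 627.05 + 5674.98 + 85.84 + 411.91 + 351.80 + 2094.63 = 9885.54
Landed cost (A) = invoice 351447.66 + 9885.54 + duty 78864.47 = 440197.67
Supplier B (FOB):
CIF value = FOB price + freight + insurance = 324668.52 + 5674.98 + 85.84 = 330429.34
Import duty = 330429.34 × 22% = 72694.45
Buyer bears (B): 5674.98 + 85.84 + 411.91 + 351.80 + 2094.63 = 8619.16
Landed cost (B) = invoice 324668.52 + 8619.16 + duty 72694.45 = 405982.13
Difference = |440197.67 − 405982.13| = 34215.54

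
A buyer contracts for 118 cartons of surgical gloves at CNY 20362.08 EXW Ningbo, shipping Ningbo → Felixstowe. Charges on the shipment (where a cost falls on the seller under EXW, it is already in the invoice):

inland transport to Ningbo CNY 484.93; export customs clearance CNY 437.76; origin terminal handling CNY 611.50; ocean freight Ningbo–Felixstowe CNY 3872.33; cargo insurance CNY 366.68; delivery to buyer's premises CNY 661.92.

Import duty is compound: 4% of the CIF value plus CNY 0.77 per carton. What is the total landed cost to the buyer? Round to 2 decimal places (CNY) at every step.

EXW: the seller makes goods available at their premises; the buyer bears all onward costs.
CIF value = EXW price + inland to port + export clearance + origin terminal + freight + insurance = 20362.08 + 484.93 + 437.76 + 611.50 + 3872.33 + 366.68 = 26135.28
Ad valorem component: 26135.28 × 4% = 1045.41
Specific component: 118 × 0.77 = 90.86
Import duty = 1045.41 + 90.86 = 1136.27
Buyer bears: inland to port 484.93 + export clearance 437.76 + origin terminal 611.50 + freight 3872.33 + insurance 366.68 + delivery 661.92 + duty 1136.27 = 7571.39
Landed cost = invoice 20362.08 + 7571.39 = 27933.47

Total landed cost: CNY 27933.47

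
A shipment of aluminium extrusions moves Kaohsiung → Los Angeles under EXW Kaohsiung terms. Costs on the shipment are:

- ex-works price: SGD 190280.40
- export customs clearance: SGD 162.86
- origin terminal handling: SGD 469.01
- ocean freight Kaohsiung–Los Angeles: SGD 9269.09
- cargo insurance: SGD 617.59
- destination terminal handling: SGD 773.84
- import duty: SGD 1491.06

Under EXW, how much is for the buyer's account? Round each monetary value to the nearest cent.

EXW: the seller makes goods available at their premises; the buyer bears all onward costs.
Seller's account: goods 190280.40 = 190280.40
Buyer's account: export clearance 162.86 + origin terminal 469.01 + freight 9269.09 + insurance 617.59 + destination terminal 773.84 + duty 1491.06 = 12783.45

Buyer's account: SGD 12783.45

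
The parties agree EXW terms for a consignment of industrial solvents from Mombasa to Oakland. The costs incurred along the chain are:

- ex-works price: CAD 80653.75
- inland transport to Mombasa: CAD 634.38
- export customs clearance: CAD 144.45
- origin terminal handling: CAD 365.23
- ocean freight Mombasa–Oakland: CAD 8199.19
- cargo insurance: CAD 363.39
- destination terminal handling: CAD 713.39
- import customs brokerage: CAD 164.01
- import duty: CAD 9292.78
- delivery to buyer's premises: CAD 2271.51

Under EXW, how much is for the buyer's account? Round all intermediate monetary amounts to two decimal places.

Buyer's account: CAD 22148.33

EXW: the seller makes goods available at their premises; the buyer bears all onward costs.
Seller's account: goods 80653.75 = 80653.75
Buyer's account: inland to port 634.38 + export clearance 144.45 + origin terminal 365.23 + freight 8199.19 + insurance 363.39 + destination terminal 713.39 + brokerage 164.01 + duty 9292.78 + delivery 2271.51 = 22148.33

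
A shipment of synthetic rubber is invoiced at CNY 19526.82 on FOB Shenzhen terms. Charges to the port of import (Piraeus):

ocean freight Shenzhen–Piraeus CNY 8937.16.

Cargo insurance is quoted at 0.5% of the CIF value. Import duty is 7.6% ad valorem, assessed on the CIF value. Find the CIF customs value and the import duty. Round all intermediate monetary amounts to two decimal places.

Let C be the CIF value. C = FOB price + freight + 0.5% × C
C − 0.5% × C = 19526.82 + 8937.16
0.995 × C = 28463.98
C = 28463.98 / 0.995 = 28607.02
Insurance premium = 0.5% × 28607.02 = 143.04
Import duty = 28607.02 × 7.6% = 2174.13

CIF value: CNY 28607.02; import duty: CNY 2174.13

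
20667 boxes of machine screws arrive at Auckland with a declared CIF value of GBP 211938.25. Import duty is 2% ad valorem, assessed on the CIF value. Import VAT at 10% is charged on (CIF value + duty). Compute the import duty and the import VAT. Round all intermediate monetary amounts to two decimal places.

Import duty = 211938.25 × 2% = 4238.77
VAT base = CIF + duty = 211938.25 + 4238.77 = 216177.02
Import VAT = 216177.02 × 10% = 21617.70

Import duty: GBP 4238.77; import VAT: GBP 21617.70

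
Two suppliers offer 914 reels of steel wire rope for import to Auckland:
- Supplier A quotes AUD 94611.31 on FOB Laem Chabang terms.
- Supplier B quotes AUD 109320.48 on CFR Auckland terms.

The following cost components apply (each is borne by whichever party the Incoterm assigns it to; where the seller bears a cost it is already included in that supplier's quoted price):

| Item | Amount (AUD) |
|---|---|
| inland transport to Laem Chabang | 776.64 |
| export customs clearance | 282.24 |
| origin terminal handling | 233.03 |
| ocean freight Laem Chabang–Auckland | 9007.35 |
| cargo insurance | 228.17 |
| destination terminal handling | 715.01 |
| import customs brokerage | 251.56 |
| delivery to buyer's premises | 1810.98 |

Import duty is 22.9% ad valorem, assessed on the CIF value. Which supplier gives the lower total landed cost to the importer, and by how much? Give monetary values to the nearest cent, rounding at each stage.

Supplier A is cheaper by AUD 7007.54

Supplier A (FOB):
CIF value = FOB price + freight + insurance = 94611.31 + 9007.35 + 228.17 = 103846.83
Import duty = 103846.83 × 22.9% = 23780.92
Buyer bears (A): 9007.35 + 228.17 + 715.01 + 251.56 + 1810.98 = 12013.07
Landed cost (A) = invoice 94611.31 + 12013.07 + duty 23780.92 = 130405.30
Supplier B (CFR):
CIF value = CFR price + insurance = 109320.48 + 228.17 = 109548.65
Import duty = 109548.65 × 22.9% = 25086.64
Buyer bears (B): 228.17 + 715.01 + 251.56 + 1810.98 = 3005.72
Landed cost (B) = invoice 109320.48 + 3005.72 + duty 25086.64 = 137412.84
Difference = |130405.30 − 137412.84| = 7007.54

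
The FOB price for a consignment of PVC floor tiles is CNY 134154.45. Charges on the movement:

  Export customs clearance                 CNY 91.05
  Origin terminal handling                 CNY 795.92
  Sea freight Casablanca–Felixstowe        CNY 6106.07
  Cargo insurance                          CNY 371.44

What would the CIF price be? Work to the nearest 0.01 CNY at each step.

CIF price: CNY 140631.96

Not relevant to the conversion: origin terminal, export clearance — on the seller under both FOB and CIF; already in the FOB price and stays in the CIF price.
From FOB to CIF, the seller additionally bears: freight, insurance.
CIF price = 134154.45 + 6106.07 + 371.44 = 140631.96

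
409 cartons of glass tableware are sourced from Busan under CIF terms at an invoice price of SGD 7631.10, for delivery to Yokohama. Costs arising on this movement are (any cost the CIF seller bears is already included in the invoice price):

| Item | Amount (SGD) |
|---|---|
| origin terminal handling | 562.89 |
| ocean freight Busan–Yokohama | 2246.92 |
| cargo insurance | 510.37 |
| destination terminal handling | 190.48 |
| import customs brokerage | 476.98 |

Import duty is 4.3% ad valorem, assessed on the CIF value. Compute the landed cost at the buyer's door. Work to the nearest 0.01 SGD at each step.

CIF: the seller pays costs through ocean freight and marine insurance to the destination port.
Already in the invoice (seller's account under CIF): origin terminal, freight, insurance — exclude.
The CIF price already equals the CIF value: 7631.10
Import duty = 7631.10 × 4.3% = 328.14
Buyer bears: destination terminal 190.48 + brokerage 476.98 + duty 328.14 = 995.60
Landed cost = invoice 7631.10 + 995.60 = 8626.70

Total landed cost: SGD 8626.70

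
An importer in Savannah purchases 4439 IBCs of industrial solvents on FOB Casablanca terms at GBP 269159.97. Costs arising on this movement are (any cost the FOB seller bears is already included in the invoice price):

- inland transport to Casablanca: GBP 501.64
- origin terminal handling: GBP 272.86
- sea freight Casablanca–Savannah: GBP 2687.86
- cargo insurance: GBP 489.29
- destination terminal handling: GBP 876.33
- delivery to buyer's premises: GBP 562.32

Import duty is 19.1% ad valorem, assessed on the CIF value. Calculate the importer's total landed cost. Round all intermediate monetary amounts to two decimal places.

Total landed cost: GBP 325792.16

FOB: the seller bears costs until goods are on board at the origin port; the buyer bears freight, insurance and all costs thereafter.
Already in the invoice (seller's account under FOB): inland to port, origin terminal — exclude.
CIF value = FOB price + freight + insurance = 269159.97 + 2687.86 + 489.29 = 272337.12
Import duty = 272337.12 × 19.1% = 52016.39
Buyer bears: freight 2687.86 + insurance 489.29 + destination terminal 876.33 + delivery 562.32 + duty 52016.39 = 56632.19
Landed cost = invoice 269159.97 + 56632.19 = 325792.16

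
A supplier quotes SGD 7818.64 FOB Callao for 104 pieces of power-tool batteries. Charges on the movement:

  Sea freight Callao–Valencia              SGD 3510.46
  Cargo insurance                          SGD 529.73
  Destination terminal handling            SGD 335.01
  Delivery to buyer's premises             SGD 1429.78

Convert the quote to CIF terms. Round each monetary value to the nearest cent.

Not relevant to the conversion: delivery, destination terminal — on the buyer under both terms; not part of either seller's price.
From FOB to CIF, the seller additionally bears: freight, insurance.
CIF price = 7818.64 + 3510.46 + 529.73 = 11858.83

CIF price: SGD 11858.83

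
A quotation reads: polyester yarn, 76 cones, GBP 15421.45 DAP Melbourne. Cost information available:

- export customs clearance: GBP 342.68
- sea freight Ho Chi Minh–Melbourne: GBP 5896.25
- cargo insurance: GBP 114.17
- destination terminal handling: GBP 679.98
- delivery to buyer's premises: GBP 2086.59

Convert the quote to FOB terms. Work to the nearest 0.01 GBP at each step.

Not relevant to the conversion: export clearance — on the seller under both DAP and FOB; already in the DAP price and stays in the FOB price.
From DAP to FOB, the seller no longer bears: freight, insurance, destination terminal, delivery.
FOB price = 15421.45 − 5896.25 − 114.17 − 679.98 − 2086.59 = 6644.46

FOB price: GBP 6644.46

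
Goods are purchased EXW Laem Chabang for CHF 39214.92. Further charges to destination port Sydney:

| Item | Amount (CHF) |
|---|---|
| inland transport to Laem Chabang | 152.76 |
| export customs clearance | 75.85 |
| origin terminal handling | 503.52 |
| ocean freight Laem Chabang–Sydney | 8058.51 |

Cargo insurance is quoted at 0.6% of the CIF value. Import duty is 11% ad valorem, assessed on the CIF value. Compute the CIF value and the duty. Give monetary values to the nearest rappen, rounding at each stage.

Let C be the CIF value. C = EXW price + pre-shipment costs + freight + 0.6% × C
C − 0.6% × C = 39214.92 + 152.76 + 75.85 + 503.52 + 8058.51
0.994 × C = 48005.56
C = 48005.56 / 0.994 = 48295.33
Insurance premium = 0.6% × 48295.33 = 289.77
Import duty = 48295.33 × 11% = 5312.49

CIF value: CHF 48295.33; import duty: CHF 5312.49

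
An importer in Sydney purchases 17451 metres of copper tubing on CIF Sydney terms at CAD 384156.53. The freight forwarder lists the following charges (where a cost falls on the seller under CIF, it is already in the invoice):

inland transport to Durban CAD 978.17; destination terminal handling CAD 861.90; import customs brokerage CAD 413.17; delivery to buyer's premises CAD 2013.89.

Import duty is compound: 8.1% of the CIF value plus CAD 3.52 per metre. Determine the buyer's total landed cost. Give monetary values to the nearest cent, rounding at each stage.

Total landed cost: CAD 479989.69

CIF: the seller pays costs through ocean freight and marine insurance to the destination port.
Already in the invoice (seller's account under CIF): inland to port — exclude.
The CIF price already equals the CIF value: 384156.53
Ad valorem component: 384156.53 × 8.1% = 31116.68
Specific component: 17451 × 3.52 = 61427.52
Import duty = 31116.68 + 61427.52 = 92544.20
Buyer bears: destination terminal 861.90 + brokerage 413.17 + delivery 2013.89 + duty 92544.20 = 95833.16
Landed cost = invoice 384156.53 + 95833.16 = 479989.69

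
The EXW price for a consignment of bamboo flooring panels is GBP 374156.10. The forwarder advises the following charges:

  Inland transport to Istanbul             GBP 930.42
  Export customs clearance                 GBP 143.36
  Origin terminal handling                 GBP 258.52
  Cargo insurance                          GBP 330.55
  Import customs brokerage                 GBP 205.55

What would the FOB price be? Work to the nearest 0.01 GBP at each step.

FOB price: GBP 375488.40

Not relevant to the conversion: brokerage, insurance — on the buyer under both terms; not part of either seller's price.
From EXW to FOB, the seller additionally bears: inland to port, export clearance, origin terminal.
FOB price = 374156.10 + 930.42 + 143.36 + 258.52 = 375488.40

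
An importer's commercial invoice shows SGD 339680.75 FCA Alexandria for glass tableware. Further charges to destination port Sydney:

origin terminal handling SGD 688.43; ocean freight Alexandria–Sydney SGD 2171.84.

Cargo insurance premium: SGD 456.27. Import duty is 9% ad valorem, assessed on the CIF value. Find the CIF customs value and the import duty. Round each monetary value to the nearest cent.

CIF value: SGD 342997.29; import duty: SGD 30869.76

CIF = FCA price + pre-shipment costs + freight + insurance
CIF = 339680.75 + 688.43 + 2171.84 + 456.27 = 342997.29
Import duty = 342997.29 × 9% = 30869.76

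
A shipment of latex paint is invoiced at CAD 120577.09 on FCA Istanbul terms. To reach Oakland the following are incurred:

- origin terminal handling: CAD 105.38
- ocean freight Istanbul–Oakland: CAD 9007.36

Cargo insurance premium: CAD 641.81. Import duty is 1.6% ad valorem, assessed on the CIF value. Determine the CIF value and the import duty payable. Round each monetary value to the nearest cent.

CIF = FCA price + pre-shipment costs + freight + insurance
CIF = 120577.09 + 105.38 + 9007.36 + 641.81 = 130331.64
Import duty = 130331.64 × 1.6% = 2085.31

CIF value: CAD 130331.64; import duty: CAD 2085.31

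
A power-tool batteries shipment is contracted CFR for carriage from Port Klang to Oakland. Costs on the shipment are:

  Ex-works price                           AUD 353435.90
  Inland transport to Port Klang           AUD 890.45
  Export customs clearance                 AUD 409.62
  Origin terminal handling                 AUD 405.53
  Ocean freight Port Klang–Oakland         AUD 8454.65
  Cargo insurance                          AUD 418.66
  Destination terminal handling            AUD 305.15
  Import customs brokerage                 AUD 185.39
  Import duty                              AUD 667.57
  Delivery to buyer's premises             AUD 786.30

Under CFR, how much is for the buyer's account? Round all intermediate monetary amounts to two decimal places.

CFR: the seller pays costs through ocean freight to the destination port, but not insurance.
Seller's account: goods 353435.90 + inland to port 890.45 + export clearance 409.62 + origin terminal 405.53 + freight 8454.65 = 363596.15
Buyer's account: insurance 418.66 + destination terminal 305.15 + brokerage 185.39 + duty 667.57 + delivery 786.30 = 2363.07

Buyer's account: AUD 2363.07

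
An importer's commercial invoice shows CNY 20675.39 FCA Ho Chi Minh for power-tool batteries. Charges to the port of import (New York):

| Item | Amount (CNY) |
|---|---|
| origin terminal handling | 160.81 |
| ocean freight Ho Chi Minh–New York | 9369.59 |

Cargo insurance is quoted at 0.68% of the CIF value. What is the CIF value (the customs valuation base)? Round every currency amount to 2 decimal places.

CIF value: CNY 30412.60

Let C be the CIF value. C = FCA price + pre-shipment costs + freight + 0.68% × C
C − 0.68% × C = 20675.39 + 160.81 + 9369.59
0.9932 × C = 30205.79
C = 30205.79 / 0.9932 = 30412.60
Insurance premium = 0.68% × 30412.60 = 206.81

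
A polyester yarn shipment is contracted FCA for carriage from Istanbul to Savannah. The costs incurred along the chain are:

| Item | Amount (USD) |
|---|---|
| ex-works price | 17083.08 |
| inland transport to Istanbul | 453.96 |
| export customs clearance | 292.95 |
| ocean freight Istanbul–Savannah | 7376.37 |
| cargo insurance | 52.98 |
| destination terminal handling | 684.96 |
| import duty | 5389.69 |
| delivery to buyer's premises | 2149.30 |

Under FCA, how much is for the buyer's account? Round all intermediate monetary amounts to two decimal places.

FCA: the seller delivers export-cleared goods to the carrier; the buyer bears costs from that point.
Seller's account: goods 17083.08 + inland to port 453.96 + export clearance 292.95 = 17829.99
Buyer's account: freight 7376.37 + insurance 52.98 + destination terminal 684.96 + duty 5389.69 + delivery 2149.30 = 15653.30

Buyer's account: USD 15653.30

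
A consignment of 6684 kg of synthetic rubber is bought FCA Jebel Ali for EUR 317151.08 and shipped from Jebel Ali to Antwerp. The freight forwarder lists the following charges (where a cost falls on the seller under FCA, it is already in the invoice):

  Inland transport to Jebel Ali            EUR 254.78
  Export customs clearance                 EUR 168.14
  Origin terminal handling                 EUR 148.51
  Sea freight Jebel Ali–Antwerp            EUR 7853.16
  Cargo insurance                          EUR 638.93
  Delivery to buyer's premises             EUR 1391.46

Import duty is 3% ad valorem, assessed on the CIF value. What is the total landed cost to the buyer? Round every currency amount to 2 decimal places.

Total landed cost: EUR 336956.89

FCA: the seller delivers export-cleared goods to the carrier; the buyer bears costs from that point.
Already in the invoice (seller's account under FCA): inland to port, export clearance — exclude.
CIF value = FCA price + origin terminal + freight + insurance = 317151.08 + 148.51 + 7853.16 + 638.93 = 325791.68
Import duty = 325791.68 × 3% = 9773.75
Buyer bears: origin terminal 148.51 + freight 7853.16 + insurance 638.93 + delivery 1391.46 + duty 9773.75 = 19805.81
Landed cost = invoice 317151.08 + 19805.81 = 336956.89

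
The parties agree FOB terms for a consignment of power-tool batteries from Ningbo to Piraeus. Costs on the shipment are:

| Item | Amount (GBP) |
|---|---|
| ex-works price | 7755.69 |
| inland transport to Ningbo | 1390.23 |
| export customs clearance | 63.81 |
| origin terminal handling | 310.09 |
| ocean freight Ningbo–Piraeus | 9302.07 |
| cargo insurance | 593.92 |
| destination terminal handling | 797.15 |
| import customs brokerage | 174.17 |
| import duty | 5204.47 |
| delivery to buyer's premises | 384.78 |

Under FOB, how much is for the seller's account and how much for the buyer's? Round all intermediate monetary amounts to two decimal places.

Seller: GBP 9519.82; buyer: GBP 16456.56

FOB: the seller bears costs until goods are on board at the origin port; the buyer bears freight, insurance and all costs thereafter.
Seller's account: goods 7755.69 + inland to port 1390.23 + export clearance 63.81 + origin terminal 310.09 = 9519.82
Buyer's account: freight 9302.07 + insurance 593.92 + destination terminal 797.15 + brokerage 174.17 + duty 5204.47 + delivery 384.78 = 16456.56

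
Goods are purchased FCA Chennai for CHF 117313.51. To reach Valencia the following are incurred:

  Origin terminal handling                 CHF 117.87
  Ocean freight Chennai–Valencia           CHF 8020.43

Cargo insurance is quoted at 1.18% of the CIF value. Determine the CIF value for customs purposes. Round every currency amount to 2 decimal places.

CIF value: CHF 126949.82

Let C be the CIF value. C = FCA price + pre-shipment costs + freight + 1.18% × C
C − 1.18% × C = 117313.51 + 117.87 + 8020.43
0.9882 × C = 125451.81
C = 125451.81 / 0.9882 = 126949.82
Insurance premium = 1.18% × 126949.82 = 1498.01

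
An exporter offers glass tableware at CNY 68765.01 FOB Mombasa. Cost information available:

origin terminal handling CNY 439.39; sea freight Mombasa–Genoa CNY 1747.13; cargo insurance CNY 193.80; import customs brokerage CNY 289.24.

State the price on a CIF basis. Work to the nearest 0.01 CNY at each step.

CIF price: CNY 70705.94

Not relevant to the conversion: origin terminal — on the seller under both FOB and CIF; already in the FOB price and stays in the CIF price. brokerage — on the buyer under both terms; not part of either seller's price.
From FOB to CIF, the seller additionally bears: freight, insurance.
CIF price = 68765.01 + 1747.13 + 193.80 = 70705.94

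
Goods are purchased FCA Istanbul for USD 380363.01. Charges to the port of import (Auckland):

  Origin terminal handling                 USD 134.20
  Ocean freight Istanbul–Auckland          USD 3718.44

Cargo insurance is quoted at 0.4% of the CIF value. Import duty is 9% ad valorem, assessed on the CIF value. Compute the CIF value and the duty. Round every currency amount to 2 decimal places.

Let C be the CIF value. C = FCA price + pre-shipment costs + freight + 0.4% × C
C − 0.4% × C = 380363.01 + 134.20 + 3718.44
0.996 × C = 384215.65
C = 384215.65 / 0.996 = 385758.68
Insurance premium = 0.4% × 385758.68 = 1543.03
Import duty = 385758.68 × 9% = 34718.28

CIF value: USD 385758.68; import duty: USD 34718.28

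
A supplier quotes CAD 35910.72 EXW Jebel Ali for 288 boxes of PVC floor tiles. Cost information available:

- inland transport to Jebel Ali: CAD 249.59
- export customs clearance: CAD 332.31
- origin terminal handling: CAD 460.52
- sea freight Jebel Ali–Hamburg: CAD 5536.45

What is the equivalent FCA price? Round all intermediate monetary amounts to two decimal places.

Not relevant to the conversion: freight, origin terminal — on the buyer under both terms; not part of either seller's price.
From EXW to FCA, the seller additionally bears: inland to port, export clearance.
FCA price = 35910.72 + 249.59 + 332.31 = 36492.62

FCA price: CAD 36492.62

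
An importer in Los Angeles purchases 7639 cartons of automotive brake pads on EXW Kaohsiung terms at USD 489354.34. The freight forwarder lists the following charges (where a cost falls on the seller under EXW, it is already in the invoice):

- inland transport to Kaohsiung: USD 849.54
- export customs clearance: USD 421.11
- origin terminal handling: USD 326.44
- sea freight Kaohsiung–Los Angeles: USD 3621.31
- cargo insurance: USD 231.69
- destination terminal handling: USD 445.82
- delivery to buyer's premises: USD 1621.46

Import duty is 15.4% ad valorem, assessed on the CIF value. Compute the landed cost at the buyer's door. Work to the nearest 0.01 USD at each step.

EXW: the seller makes goods available at their premises; the buyer bears all onward costs.
CIF value = EXW price + inland to port + export clearance + origin terminal + freight + insurance = 489354.34 + 849.54 + 421.11 + 326.44 + 3621.31 + 231.69 = 494804.43
Import duty = 494804.43 × 15.4% = 76199.88
Buyer bears: inland to port 849.54 + export clearance 421.11 + origin terminal 326.44 + freight 3621.31 + insurance 231.69 + destination terminal 445.82 + delivery 1621.46 + duty 76199.88 = 83717.25
Landed cost = invoice 489354.34 + 83717.25 = 573071.59

Total landed cost: USD 573071.59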